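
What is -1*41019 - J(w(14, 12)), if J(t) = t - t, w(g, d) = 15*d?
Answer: -41019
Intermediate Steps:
J(t) = 0
-1*41019 - J(w(14, 12)) = -1*41019 - 1*0 = -41019 + 0 = -41019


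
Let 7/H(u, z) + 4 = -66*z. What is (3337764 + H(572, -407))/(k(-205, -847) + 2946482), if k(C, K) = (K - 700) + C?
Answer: 89645665519/79089558340 ≈ 1.1335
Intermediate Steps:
k(C, K) = -700 + C + K (k(C, K) = (-700 + K) + C = -700 + C + K)
H(u, z) = 7/(-4 - 66*z)
(3337764 + H(572, -407))/(k(-205, -847) + 2946482) = (3337764 - 7/(4 + 66*(-407)))/((-700 - 205 - 847) + 2946482) = (3337764 - 7/(4 - 26862))/(-1752 + 2946482) = (3337764 - 7/(-26858))/2944730 = (3337764 - 7*(-1/26858))*(1/2944730) = (3337764 + 7/26858)*(1/2944730) = (89645665519/26858)*(1/2944730) = 89645665519/79089558340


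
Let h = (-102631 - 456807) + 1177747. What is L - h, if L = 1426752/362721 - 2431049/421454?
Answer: -31507103691148709/50956738778 ≈ -6.1831e+5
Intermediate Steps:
L = -93494062307/50956738778 (L = 1426752*(1/362721) - 2431049*1/421454 = 475584/120907 - 2431049/421454 = -93494062307/50956738778 ≈ -1.8348)
h = 618309 (h = -559438 + 1177747 = 618309)
L - h = -93494062307/50956738778 - 1*618309 = -93494062307/50956738778 - 618309 = -31507103691148709/50956738778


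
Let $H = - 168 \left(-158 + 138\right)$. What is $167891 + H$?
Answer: $171251$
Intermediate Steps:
$H = 3360$ ($H = \left(-168\right) \left(-20\right) = 3360$)
$167891 + H = 167891 + 3360 = 171251$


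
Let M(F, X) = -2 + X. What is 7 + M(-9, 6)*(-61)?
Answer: -237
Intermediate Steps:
7 + M(-9, 6)*(-61) = 7 + (-2 + 6)*(-61) = 7 + 4*(-61) = 7 - 244 = -237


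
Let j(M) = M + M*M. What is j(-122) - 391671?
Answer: -376909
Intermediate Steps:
j(M) = M + M**2
j(-122) - 391671 = -122*(1 - 122) - 391671 = -122*(-121) - 391671 = 14762 - 391671 = -376909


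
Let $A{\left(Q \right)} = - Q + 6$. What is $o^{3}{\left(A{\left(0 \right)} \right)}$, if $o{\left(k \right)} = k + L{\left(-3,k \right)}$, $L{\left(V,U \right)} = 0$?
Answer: $216$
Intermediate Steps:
$A{\left(Q \right)} = 6 - Q$
$o{\left(k \right)} = k$ ($o{\left(k \right)} = k + 0 = k$)
$o^{3}{\left(A{\left(0 \right)} \right)} = \left(6 - 0\right)^{3} = \left(6 + 0\right)^{3} = 6^{3} = 216$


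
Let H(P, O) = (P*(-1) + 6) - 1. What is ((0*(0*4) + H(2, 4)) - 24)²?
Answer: 441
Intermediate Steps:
H(P, O) = 5 - P (H(P, O) = (-P + 6) - 1 = (6 - P) - 1 = 5 - P)
((0*(0*4) + H(2, 4)) - 24)² = ((0*(0*4) + (5 - 1*2)) - 24)² = ((0*0 + (5 - 2)) - 24)² = ((0 + 3) - 24)² = (3 - 24)² = (-21)² = 441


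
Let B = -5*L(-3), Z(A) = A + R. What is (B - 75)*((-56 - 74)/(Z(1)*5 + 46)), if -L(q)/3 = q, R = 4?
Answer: 15600/71 ≈ 219.72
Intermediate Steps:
L(q) = -3*q
Z(A) = 4 + A (Z(A) = A + 4 = 4 + A)
B = -45 (B = -(-15)*(-3) = -5*9 = -45)
(B - 75)*((-56 - 74)/(Z(1)*5 + 46)) = (-45 - 75)*((-56 - 74)/((4 + 1)*5 + 46)) = -(-15600)/(5*5 + 46) = -(-15600)/(25 + 46) = -(-15600)/71 = -120*(-130/71) = 15600/71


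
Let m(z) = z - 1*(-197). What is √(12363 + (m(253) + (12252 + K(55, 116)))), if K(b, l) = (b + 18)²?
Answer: √30394 ≈ 174.34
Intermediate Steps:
m(z) = 197 + z (m(z) = z + 197 = 197 + z)
K(b, l) = (18 + b)²
√(12363 + (m(253) + (12252 + K(55, 116)))) = √(12363 + ((197 + 253) + (12252 + (18 + 55)²))) = √(12363 + (450 + (12252 + 73²))) = √(12363 + (450 + (12252 + 5329))) = √(12363 + (450 + 17581)) = √(12363 + 18031) = √30394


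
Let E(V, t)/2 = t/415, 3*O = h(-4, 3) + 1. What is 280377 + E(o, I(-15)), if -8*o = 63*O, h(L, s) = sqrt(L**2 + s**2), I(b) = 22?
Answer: 116356499/415 ≈ 2.8038e+5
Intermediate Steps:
O = 2 (O = (sqrt((-4)**2 + 3**2) + 1)/3 = (sqrt(16 + 9) + 1)/3 = (sqrt(25) + 1)/3 = (5 + 1)/3 = (1/3)*6 = 2)
o = -63/4 (o = -63*2/8 = -1/8*126 = -63/4 ≈ -15.750)
E(V, t) = 2*t/415 (E(V, t) = 2*(t/415) = 2*t/415)
280377 + E(o, I(-15)) = 280377 + (2/415)*22 = 280377 + 44/415 = 116356499/415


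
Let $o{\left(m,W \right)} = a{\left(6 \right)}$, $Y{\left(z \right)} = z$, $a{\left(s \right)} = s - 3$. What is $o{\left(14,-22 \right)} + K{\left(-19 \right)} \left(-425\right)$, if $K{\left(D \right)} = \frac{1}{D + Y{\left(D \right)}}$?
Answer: $\frac{539}{38} \approx 14.184$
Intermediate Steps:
$a{\left(s \right)} = -3 + s$
$o{\left(m,W \right)} = 3$ ($o{\left(m,W \right)} = -3 + 6 = 3$)
$K{\left(D \right)} = \frac{1}{2 D}$ ($K{\left(D \right)} = \frac{1}{D + D} = \frac{1}{2 D}$)
$o{\left(14,-22 \right)} + K{\left(-19 \right)} \left(-425\right) = 3 + \frac{1}{2 \left(-19\right)} \left(-425\right) = 3 + \frac{1}{2} \left(- \frac{1}{19}\right) \left(-425\right) = 3 - - \frac{425}{38} = 3 + \frac{425}{38} = \frac{539}{38}$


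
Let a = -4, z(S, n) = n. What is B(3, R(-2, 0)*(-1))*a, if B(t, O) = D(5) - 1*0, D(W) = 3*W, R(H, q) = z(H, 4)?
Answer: -60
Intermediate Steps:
R(H, q) = 4
B(t, O) = 15 (B(t, O) = 3*5 - 1*0 = 15 + 0 = 15)
B(3, R(-2, 0)*(-1))*a = 15*(-4) = -60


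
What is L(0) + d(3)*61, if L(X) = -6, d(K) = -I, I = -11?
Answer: 665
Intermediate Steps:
d(K) = 11 (d(K) = -1*(-11) = 11)
L(0) + d(3)*61 = -6 + 11*61 = -6 + 671 = 665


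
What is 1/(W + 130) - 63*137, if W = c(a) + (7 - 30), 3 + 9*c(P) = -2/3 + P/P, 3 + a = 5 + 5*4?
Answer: -24865884/2881 ≈ -8631.0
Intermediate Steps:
a = 22 (a = -3 + (5 + 5*4) = -3 + (5 + 20) = -3 + 25 = 22)
c(P) = -8/27 (c(P) = -⅓ + (-2/3 + P/P)/9 = -⅓ + (-2*⅓ + 1)/9 = -⅓ + (-⅔ + 1)/9 = -⅓ + (⅑)*(⅓) = -⅓ + 1/27 = -8/27)
W = -629/27 (W = -8/27 + (7 - 30) = -8/27 - 23 = -629/27 ≈ -23.296)
1/(W + 130) - 63*137 = 1/(-629/27 + 130) - 63*137 = 1/(2881/27) - 8631 = 27/2881 - 8631 = -24865884/2881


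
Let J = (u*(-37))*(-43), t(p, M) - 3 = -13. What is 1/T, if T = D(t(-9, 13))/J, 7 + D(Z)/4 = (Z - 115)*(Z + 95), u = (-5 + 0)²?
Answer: -39775/42528 ≈ -0.93527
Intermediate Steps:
u = 25 (u = (-5)² = 25)
t(p, M) = -10 (t(p, M) = 3 - 13 = -10)
D(Z) = -28 + 4*(-115 + Z)*(95 + Z) (D(Z) = -28 + 4*((Z - 115)*(Z + 95)) = -28 + 4*((-115 + Z)*(95 + Z)) = -28 + 4*(-115 + Z)*(95 + Z))
J = 39775 (J = (25*(-37))*(-43) = -925*(-43) = 39775)
T = -42528/39775 (T = (-43728 - 80*(-10) + 4*(-10)²)/39775 = (-43728 + 800 + 4*100)*(1/39775) = (-43728 + 800 + 400)*(1/39775) = -42528*1/39775 = -42528/39775 ≈ -1.0692)
1/T = 1/(-42528/39775) = -39775/42528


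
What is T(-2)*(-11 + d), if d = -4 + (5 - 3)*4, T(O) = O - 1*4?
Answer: 42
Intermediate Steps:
T(O) = -4 + O (T(O) = O - 4 = -4 + O)
d = 4 (d = -4 + 2*4 = -4 + 8 = 4)
T(-2)*(-11 + d) = (-4 - 2)*(-11 + 4) = -6*(-7) = 42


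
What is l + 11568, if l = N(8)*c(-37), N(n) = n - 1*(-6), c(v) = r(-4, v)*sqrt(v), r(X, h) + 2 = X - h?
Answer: 11568 + 434*I*sqrt(37) ≈ 11568.0 + 2639.9*I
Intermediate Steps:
r(X, h) = -2 + X - h (r(X, h) = -2 + (X - h) = -2 + X - h)
c(v) = sqrt(v)*(-6 - v) (c(v) = (-2 - 4 - v)*sqrt(v) = (-6 - v)*sqrt(v) = sqrt(v)*(-6 - v))
N(n) = 6 + n (N(n) = n + 6 = 6 + n)
l = 434*I*sqrt(37) (l = (6 + 8)*(sqrt(-37)*(-6 - 1*(-37))) = 14*((I*sqrt(37))*(-6 + 37)) = 14*((I*sqrt(37))*31) = 14*(31*I*sqrt(37)) = 434*I*sqrt(37) ≈ 2639.9*I)
l + 11568 = 434*I*sqrt(37) + 11568 = 11568 + 434*I*sqrt(37)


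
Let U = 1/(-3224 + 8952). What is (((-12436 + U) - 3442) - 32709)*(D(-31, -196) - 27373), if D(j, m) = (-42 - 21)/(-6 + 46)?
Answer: 60948141123461/45824 ≈ 1.3300e+9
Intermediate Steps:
D(j, m) = -63/40
U = 1/5728 ≈ 0.00017458
(((-12436 + U) - 3442) - 32709)*(D(-31, -196) - 27373) = (((-12436 + 1/5728) - 3442) - 32709)*(-63/40 - 27373) = ((-71233407/5728 - 3442) - 32709)*(-1094983/40) = (-90949183/5728 - 32709)*(-1094983/40) = -278306335/5728*(-1094983/40) = 60948141123461/45824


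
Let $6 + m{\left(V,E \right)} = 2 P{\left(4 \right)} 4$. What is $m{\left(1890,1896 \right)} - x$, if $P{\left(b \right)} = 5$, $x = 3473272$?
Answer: $-3473238$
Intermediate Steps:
$m{\left(V,E \right)} = 34$ ($m{\left(V,E \right)} = -6 + 2 \cdot 5 \cdot 4 = -6 + 10 \cdot 4 = -6 + 40 = 34$)
$m{\left(1890,1896 \right)} - x = 34 - 3473272 = -3473238$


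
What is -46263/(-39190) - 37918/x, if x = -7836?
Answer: 231065411/38386605 ≈ 6.0194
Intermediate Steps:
-46263/(-39190) - 37918/x = -46263/(-39190) - 37918/(-7836) = -46263*(-1/39190) - 37918*(-1/7836) = 46263/39190 + 18959/3918 = 231065411/38386605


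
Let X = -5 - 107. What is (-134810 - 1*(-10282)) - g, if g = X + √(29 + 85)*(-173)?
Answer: -124416 + 173*√114 ≈ -1.2257e+5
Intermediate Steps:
X = -112
g = -112 - 173*√114 (g = -112 + √(29 + 85)*(-173) = -112 + √114*(-173) = -112 - 173*√114 ≈ -1959.1)
(-134810 - 1*(-10282)) - g = (-134810 - 1*(-10282)) - (-112 - 173*√114) = (-134810 + 10282) + (112 + 173*√114) = -124528 + (112 + 173*√114) = -124416 + 173*√114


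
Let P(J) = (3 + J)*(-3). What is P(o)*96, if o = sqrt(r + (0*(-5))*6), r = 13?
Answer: -864 - 288*sqrt(13) ≈ -1902.4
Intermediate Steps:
o = sqrt(13) (o = sqrt(13 + (0*(-5))*6) = sqrt(13 + 0*6) = sqrt(13 + 0) = sqrt(13) ≈ 3.6056)
P(J) = -9 - 3*J
P(o)*96 = (-9 - 3*sqrt(13))*96 = -864 - 288*sqrt(13)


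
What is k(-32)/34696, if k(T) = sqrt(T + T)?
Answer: I/4337 ≈ 0.00023057*I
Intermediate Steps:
k(T) = sqrt(2)*sqrt(T) (k(T) = sqrt(2*T) = sqrt(2)*sqrt(T))
k(-32)/34696 = (sqrt(2)*sqrt(-32))/34696 = (sqrt(2)*(4*I*sqrt(2)))*(1/34696) = (8*I)*(1/34696) = I/4337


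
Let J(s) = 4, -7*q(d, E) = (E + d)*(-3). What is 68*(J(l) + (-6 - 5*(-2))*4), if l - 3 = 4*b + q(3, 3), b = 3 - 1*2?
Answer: 1360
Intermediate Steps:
q(d, E) = 3*E/7 + 3*d/7 (q(d, E) = -(E + d)*(-3)/7 = -(-3*E - 3*d)/7 = 3*E/7 + 3*d/7)
b = 1 (b = 3 - 2 = 1)
l = 67/7 (l = 3 + (4*1 + ((3/7)*3 + (3/7)*3)) = 3 + (4 + (9/7 + 9/7)) = 3 + (4 + 18/7) = 3 + 46/7 = 67/7 ≈ 9.5714)
68*(J(l) + (-6 - 5*(-2))*4) = 68*(4 + (-6 - 5*(-2))*4) = 68*(4 + (-6 + 10)*4) = 68*(4 + 4*4) = 68*(4 + 16) = 68*20 = 1360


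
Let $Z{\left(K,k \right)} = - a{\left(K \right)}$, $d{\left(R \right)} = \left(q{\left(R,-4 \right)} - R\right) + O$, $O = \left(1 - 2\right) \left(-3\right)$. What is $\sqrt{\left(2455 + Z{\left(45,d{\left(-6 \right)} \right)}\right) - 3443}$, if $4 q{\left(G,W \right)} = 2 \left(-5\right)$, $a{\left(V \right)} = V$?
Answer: $i \sqrt{1033} \approx 32.14 i$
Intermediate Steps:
$q{\left(G,W \right)} = - \frac{5}{2}$ ($q{\left(G,W \right)} = \frac{2 \left(-5\right)}{4} = \frac{1}{4} \left(-10\right) = - \frac{5}{2}$)
$O = 3$ ($O = \left(-1\right) \left(-3\right) = 3$)
$d{\left(R \right)} = \frac{1}{2} - R$ ($d{\left(R \right)} = \left(- \frac{5}{2} - R\right) + 3 = \frac{1}{2} - R$)
$Z{\left(K,k \right)} = - K$
$\sqrt{\left(2455 + Z{\left(45,d{\left(-6 \right)} \right)}\right) - 3443} = \sqrt{\left(2455 - 45\right) - 3443} = \sqrt{2410 - 3443} = \sqrt{-1033} = i \sqrt{1033}$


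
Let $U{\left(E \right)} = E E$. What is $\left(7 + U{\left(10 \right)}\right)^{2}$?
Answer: $11449$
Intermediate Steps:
$U{\left(E \right)} = E^{2}$
$\left(7 + U{\left(10 \right)}\right)^{2} = \left(7 + 10^{2}\right)^{2} = \left(7 + 100\right)^{2} = 107^{2} = 11449$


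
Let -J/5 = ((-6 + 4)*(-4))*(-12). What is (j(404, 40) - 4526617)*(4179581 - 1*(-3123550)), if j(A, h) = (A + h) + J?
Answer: -33051728844783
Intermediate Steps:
J = 480 (J = -5*(-6 + 4)*(-4)*(-12) = -5*(-2*(-4))*(-12) = -40*(-12) = -5*(-96) = 480)
j(A, h) = 480 + A + h (j(A, h) = (A + h) + 480 = 480 + A + h)
(j(404, 40) - 4526617)*(4179581 - 1*(-3123550)) = ((480 + 404 + 40) - 4526617)*(4179581 - 1*(-3123550)) = (924 - 4526617)*(4179581 + 3123550) = -4525693*7303131 = -33051728844783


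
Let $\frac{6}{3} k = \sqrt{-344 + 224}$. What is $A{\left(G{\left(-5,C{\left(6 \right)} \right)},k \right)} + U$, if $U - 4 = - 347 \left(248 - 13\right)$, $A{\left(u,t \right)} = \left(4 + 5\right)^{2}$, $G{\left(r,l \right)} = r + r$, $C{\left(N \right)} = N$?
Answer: $-81460$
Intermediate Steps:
$G{\left(r,l \right)} = 2 r$
$k = i \sqrt{30}$ ($k = \frac{\sqrt{-344 + 224}}{2} = \frac{\sqrt{-120}}{2} = \frac{2 i \sqrt{30}}{2} = i \sqrt{30} \approx 5.4772 i$)
$A{\left(u,t \right)} = 81$ ($A{\left(u,t \right)} = 9^{2} = 81$)
$U = -81541$ ($U = 4 - 347 \left(248 - 13\right) = 4 - 81545 = -81541$)
$A{\left(G{\left(-5,C{\left(6 \right)} \right)},k \right)} + U = 81 - 81541 = -81460$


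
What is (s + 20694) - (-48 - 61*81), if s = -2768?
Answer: 22915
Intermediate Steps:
(s + 20694) - (-48 - 61*81) = (-2768 + 20694) - (-48 - 61*81) = 17926 - (-48 - 4941) = 17926 - 1*(-4989) = 17926 + 4989 = 22915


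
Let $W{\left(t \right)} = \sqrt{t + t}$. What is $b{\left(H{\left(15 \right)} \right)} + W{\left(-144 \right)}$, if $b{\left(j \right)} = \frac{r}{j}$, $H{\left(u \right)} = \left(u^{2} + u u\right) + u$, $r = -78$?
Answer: $- \frac{26}{155} + 12 i \sqrt{2} \approx -0.16774 + 16.971 i$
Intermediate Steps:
$H{\left(u \right)} = u + 2 u^{2}$ ($H{\left(u \right)} = \left(u^{2} + u^{2}\right) + u = 2 u^{2} + u = u + 2 u^{2}$)
$b{\left(j \right)} = - \frac{78}{j}$
$W{\left(t \right)} = \sqrt{2} \sqrt{t}$ ($W{\left(t \right)} = \sqrt{2 t} = \sqrt{2} \sqrt{t}$)
$b{\left(H{\left(15 \right)} \right)} + W{\left(-144 \right)} = - \frac{78}{15 \left(1 + 2 \cdot 15\right)} + \sqrt{2} \sqrt{-144} = - \frac{78}{15 \left(1 + 30\right)} + \sqrt{2} \cdot 12 i = - \frac{78}{15 \cdot 31} + 12 i \sqrt{2} = - \frac{78}{465} + 12 i \sqrt{2} = \left(-78\right) \frac{1}{465} + 12 i \sqrt{2} = - \frac{26}{155} + 12 i \sqrt{2}$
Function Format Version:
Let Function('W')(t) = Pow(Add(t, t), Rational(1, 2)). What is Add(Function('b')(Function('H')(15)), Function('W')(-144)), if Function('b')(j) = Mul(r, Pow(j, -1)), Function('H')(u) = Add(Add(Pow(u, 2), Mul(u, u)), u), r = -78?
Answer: Add(Rational(-26, 155), Mul(12, I, Pow(2, Rational(1, 2)))) ≈ Add(-0.16774, Mul(16.971, I))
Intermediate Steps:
Function('H')(u) = Add(u, Mul(2, Pow(u, 2))) (Function('H')(u) = Add(Add(Pow(u, 2), Pow(u, 2)), u) = Add(Mul(2, Pow(u, 2)), u) = Add(u, Mul(2, Pow(u, 2))))
Function('b')(j) = Mul(-78, Pow(j, -1))
Function('W')(t) = Mul(Pow(2, Rational(1, 2)), Pow(t, Rational(1, 2))) (Function('W')(t) = Pow(Mul(2, t), Rational(1, 2)) = Mul(Pow(2, Rational(1, 2)), Pow(t, Rational(1, 2))))
Add(Function('b')(Function('H')(15)), Function('W')(-144)) = Add(Mul(-78, Pow(Mul(15, Add(1, Mul(2, 15))), -1)), Mul(Pow(2, Rational(1, 2)), Pow(-144, Rational(1, 2)))) = Add(Mul(-78, Pow(Mul(15, Add(1, 30)), -1)), Mul(Pow(2, Rational(1, 2)), Mul(12, I))) = Add(Mul(-78, Pow(Mul(15, 31), -1)), Mul(12, I, Pow(2, Rational(1, 2)))) = Add(Mul(-78, Pow(465, -1)), Mul(12, I, Pow(2, Rational(1, 2)))) = Add(Mul(-78, Rational(1, 465)), Mul(12, I, Pow(2, Rational(1, 2)))) = Add(Rational(-26, 155), Mul(12, I, Pow(2, Rational(1, 2))))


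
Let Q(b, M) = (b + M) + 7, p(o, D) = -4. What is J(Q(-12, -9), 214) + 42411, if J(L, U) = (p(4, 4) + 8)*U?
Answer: 43267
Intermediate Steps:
Q(b, M) = 7 + M + b (Q(b, M) = (M + b) + 7 = 7 + M + b)
J(L, U) = 4*U (J(L, U) = (-4 + 8)*U = 4*U)
J(Q(-12, -9), 214) + 42411 = 4*214 + 42411 = 856 + 42411 = 43267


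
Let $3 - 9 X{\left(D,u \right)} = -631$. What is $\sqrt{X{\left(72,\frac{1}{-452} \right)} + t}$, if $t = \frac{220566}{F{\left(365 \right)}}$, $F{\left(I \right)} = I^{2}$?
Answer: $\frac{4 \sqrt{5403109}}{1095} \approx 8.4912$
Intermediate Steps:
$X{\left(D,u \right)} = \frac{634}{9}$ ($X{\left(D,u \right)} = \frac{1}{3} - - \frac{631}{9} = \frac{1}{3} + \frac{631}{9} = \frac{634}{9}$)
$t = \frac{220566}{133225}$ ($t = \frac{220566}{365^{2}} = \frac{220566}{133225} \approx 1.6556$)
$\sqrt{X{\left(72,\frac{1}{-452} \right)} + t} = \sqrt{\frac{634}{9} + \frac{220566}{133225}} = \sqrt{\frac{86449744}{1199025}} = \frac{4 \sqrt{5403109}}{1095}$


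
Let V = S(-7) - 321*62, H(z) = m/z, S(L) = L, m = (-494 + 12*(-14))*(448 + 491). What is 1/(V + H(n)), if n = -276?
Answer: -46/812211 ≈ -5.6636e-5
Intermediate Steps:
m = -621618 (m = (-494 - 168)*939 = -662*939 = -621618)
H(z) = -621618/z
V = -19909 (V = -7 - 321*62 = -7 - 19902 = -19909)
1/(V + H(n)) = 1/(-19909 - 621618/(-276)) = 1/(-19909 - 621618*(-1/276)) = 1/(-19909 + 103603/46) = 1/(-812211/46) = -46/812211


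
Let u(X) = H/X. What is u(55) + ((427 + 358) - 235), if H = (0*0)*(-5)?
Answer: 550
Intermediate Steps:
H = 0 (H = 0*(-5) = 0)
u(X) = 0 (u(X) = 0/X = 0)
u(55) + ((427 + 358) - 235) = 0 + ((427 + 358) - 235) = 0 + (785 - 235) = 0 + 550 = 550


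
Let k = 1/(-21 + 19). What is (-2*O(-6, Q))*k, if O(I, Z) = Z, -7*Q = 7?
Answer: -1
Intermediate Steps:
Q = -1 (Q = -⅐*7 = -1)
k = -½ (k = 1/(-2) = -½ ≈ -0.50000)
(-2*O(-6, Q))*k = -2*(-1)*(-½) = 2*(-½) = -1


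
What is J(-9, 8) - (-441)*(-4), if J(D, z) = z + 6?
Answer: -1750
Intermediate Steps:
J(D, z) = 6 + z
J(-9, 8) - (-441)*(-4) = (6 + 8) - (-441)*(-4) = 14 - 147*12 = 14 - 1764 = -1750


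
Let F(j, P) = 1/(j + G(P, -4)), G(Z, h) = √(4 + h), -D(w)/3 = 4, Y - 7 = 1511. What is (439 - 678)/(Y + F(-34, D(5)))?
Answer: -8126/51611 ≈ -0.15745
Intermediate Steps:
Y = 1518 (Y = 7 + 1511 = 1518)
D(w) = -12 (D(w) = -3*4 = -12)
F(j, P) = 1/j (F(j, P) = 1/(j + √(4 - 4)) = 1/(j + √0) = 1/(j + 0) = 1/j)
(439 - 678)/(Y + F(-34, D(5))) = (439 - 678)/(1518 + 1/(-34)) = -239/(1518 - 1/34) = -239/51611/34 = -239*34/51611 = -8126/51611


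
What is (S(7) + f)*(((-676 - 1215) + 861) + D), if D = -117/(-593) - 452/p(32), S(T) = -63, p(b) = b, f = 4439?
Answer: -2708958971/593 ≈ -4.5682e+6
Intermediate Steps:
D = -66073/4744 (D = -117/(-593) - 452/32 = -117*(-1/593) - 452*1/32 = 117/593 - 113/8 = -66073/4744 ≈ -13.928)
(S(7) + f)*(((-676 - 1215) + 861) + D) = (-63 + 4439)*(((-676 - 1215) + 861) - 66073/4744) = 4376*((-1891 + 861) - 66073/4744) = 4376*(-1030 - 66073/4744) = 4376*(-4952393/4744) = -2708958971/593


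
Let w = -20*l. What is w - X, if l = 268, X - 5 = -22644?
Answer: 17279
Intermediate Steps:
X = -22639 (X = 5 - 22644 = -22639)
w = -5360 (w = -20*268 = -5360)
w - X = -5360 - 1*(-22639) = -5360 + 22639 = 17279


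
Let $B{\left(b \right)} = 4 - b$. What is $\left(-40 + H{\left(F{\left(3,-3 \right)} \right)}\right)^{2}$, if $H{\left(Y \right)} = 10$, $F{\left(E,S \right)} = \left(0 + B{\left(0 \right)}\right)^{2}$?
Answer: $900$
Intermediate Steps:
$F{\left(E,S \right)} = 16$ ($F{\left(E,S \right)} = \left(0 + \left(4 - 0\right)\right)^{2} = \left(0 + \left(4 + 0\right)\right)^{2} = \left(0 + 4\right)^{2} = 4^{2} = 16$)
$\left(-40 + H{\left(F{\left(3,-3 \right)} \right)}\right)^{2} = \left(-40 + 10\right)^{2} = \left(-30\right)^{2} = 900$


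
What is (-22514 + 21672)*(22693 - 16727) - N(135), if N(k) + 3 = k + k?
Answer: -5023639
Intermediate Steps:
N(k) = -3 + 2*k (N(k) = -3 + (k + k) = -3 + 2*k)
(-22514 + 21672)*(22693 - 16727) - N(135) = (-22514 + 21672)*(22693 - 16727) - (-3 + 2*135) = -842*5966 - (-3 + 270) = -5023372 - 1*267 = -5023372 - 267 = -5023639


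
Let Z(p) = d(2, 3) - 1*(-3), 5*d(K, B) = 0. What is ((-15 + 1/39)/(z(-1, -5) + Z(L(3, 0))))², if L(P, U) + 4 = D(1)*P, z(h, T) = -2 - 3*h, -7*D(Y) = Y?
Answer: 21316/1521 ≈ 14.014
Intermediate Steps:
D(Y) = -Y/7
d(K, B) = 0 (d(K, B) = (⅕)*0 = 0)
L(P, U) = -4 - P/7 (L(P, U) = -4 + (-⅐*1)*P = -4 - P/7)
Z(p) = 3 (Z(p) = 0 - 1*(-3) = 0 + 3 = 3)
((-15 + 1/39)/(z(-1, -5) + Z(L(3, 0))))² = ((-15 + 1/39)/((-2 - 3*(-1)) + 3))² = ((-15 + 1/39)/((-2 + 3) + 3))² = (-584/(39*(1 + 3)))² = (-584/39/4)² = (-584/39*¼)² = (-146/39)² = 21316/1521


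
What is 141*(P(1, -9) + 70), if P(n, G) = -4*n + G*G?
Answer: 20727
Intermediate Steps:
P(n, G) = G**2 - 4*n (P(n, G) = -4*n + G**2 = G**2 - 4*n)
141*(P(1, -9) + 70) = 141*(((-9)**2 - 4*1) + 70) = 141*((81 - 4) + 70) = 141*(77 + 70) = 141*147 = 20727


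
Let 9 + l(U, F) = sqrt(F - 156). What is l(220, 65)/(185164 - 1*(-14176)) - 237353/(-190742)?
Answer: 23656115171/19011255140 + I*sqrt(91)/199340 ≈ 1.2443 + 4.7855e-5*I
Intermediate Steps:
l(U, F) = -9 + sqrt(-156 + F) (l(U, F) = -9 + sqrt(F - 156) = -9 + sqrt(-156 + F))
l(220, 65)/(185164 - 1*(-14176)) - 237353/(-190742) = (-9 + sqrt(-156 + 65))/(185164 - 1*(-14176)) - 237353/(-190742) = (-9 + sqrt(-91))/(185164 + 14176) - 237353*(-1/190742) = (-9 + I*sqrt(91))/199340 + 237353/190742 = (-9 + I*sqrt(91))*(1/199340) + 237353/190742 = (-9/199340 + I*sqrt(91)/199340) + 237353/190742 = 23656115171/19011255140 + I*sqrt(91)/199340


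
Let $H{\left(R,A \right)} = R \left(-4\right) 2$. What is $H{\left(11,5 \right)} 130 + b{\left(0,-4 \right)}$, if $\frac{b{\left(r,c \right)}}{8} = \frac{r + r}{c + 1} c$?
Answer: $-11440$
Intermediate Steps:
$H{\left(R,A \right)} = - 8 R$ ($H{\left(R,A \right)} = - 4 R 2 = - 8 R$)
$b{\left(r,c \right)} = \frac{16 c r}{1 + c}$ ($b{\left(r,c \right)} = 8 \frac{r + r}{c + 1} c = 8 \frac{2 r}{1 + c} c = 8 \frac{2 c r}{1 + c} = \frac{16 c r}{1 + c}$)
$H{\left(11,5 \right)} 130 + b{\left(0,-4 \right)} = \left(-8\right) 11 \cdot 130 + 16 \left(-4\right) 0 \frac{1}{1 - 4} = \left(-88\right) 130 + 16 \left(-4\right) 0 \frac{1}{-3} = -11440 + 16 \left(-4\right) 0 \left(- \frac{1}{3}\right) = -11440 + 0 = -11440$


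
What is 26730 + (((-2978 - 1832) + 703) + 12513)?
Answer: 35136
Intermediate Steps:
26730 + (((-2978 - 1832) + 703) + 12513) = 26730 + ((-4810 + 703) + 12513) = 26730 + (-4107 + 12513) = 26730 + 8406 = 35136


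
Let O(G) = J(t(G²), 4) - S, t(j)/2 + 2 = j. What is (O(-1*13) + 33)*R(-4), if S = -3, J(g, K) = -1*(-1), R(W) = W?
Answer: -148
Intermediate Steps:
t(j) = -4 + 2*j
J(g, K) = 1
O(G) = 4 (O(G) = 1 - 1*(-3) = 1 + 3 = 4)
(O(-1*13) + 33)*R(-4) = (4 + 33)*(-4) = 37*(-4) = -148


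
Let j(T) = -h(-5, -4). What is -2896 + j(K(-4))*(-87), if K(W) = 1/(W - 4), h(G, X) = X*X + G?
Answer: -1939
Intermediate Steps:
h(G, X) = G + X² (h(G, X) = X² + G = G + X²)
K(W) = 1/(-4 + W)
j(T) = -11 (j(T) = -(-5 + (-4)²) = -(-5 + 16) = -1*11 = -11)
-2896 + j(K(-4))*(-87) = -2896 - 11*(-87) = -2896 + 957 = -1939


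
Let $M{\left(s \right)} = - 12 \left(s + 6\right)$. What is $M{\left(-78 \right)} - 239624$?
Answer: $-238760$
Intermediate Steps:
$M{\left(s \right)} = -72 - 12 s$ ($M{\left(s \right)} = - 12 \left(6 + s\right) = -72 - 12 s$)
$M{\left(-78 \right)} - 239624 = \left(-72 - -936\right) - 239624 = \left(-72 + 936\right) - 239624 = 864 - 239624 = -238760$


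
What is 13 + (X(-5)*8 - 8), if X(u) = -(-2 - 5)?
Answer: 61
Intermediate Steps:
X(u) = 7 (X(u) = -1*(-7) = 7)
13 + (X(-5)*8 - 8) = 13 + (7*8 - 8) = 13 + (56 - 8) = 13 + 48 = 61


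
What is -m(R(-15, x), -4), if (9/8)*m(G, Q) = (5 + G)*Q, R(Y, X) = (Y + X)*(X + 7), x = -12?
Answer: 4480/9 ≈ 497.78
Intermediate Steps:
R(Y, X) = (7 + X)*(X + Y) (R(Y, X) = (X + Y)*(7 + X) = (7 + X)*(X + Y))
m(G, Q) = 8*Q*(5 + G)/9 (m(G, Q) = 8*((5 + G)*Q)/9 = 8*(Q*(5 + G))/9 = 8*Q*(5 + G)/9)
-m(R(-15, x), -4) = -8*(-4)*(5 + ((-12)**2 + 7*(-12) + 7*(-15) - 12*(-15)))/9 = -8*(-4)*(5 + (144 - 84 - 105 + 180))/9 = -8*(-4)*(5 + 135)/9 = -8*(-4)*140/9 = -1*(-4480/9) = 4480/9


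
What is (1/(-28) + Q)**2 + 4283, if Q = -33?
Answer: 4213497/784 ≈ 5374.4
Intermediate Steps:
(1/(-28) + Q)**2 + 4283 = (1/(-28) - 33)**2 + 4283 = (-1/28 - 33)**2 + 4283 = (-925/28)**2 + 4283 = 855625/784 + 4283 = 4213497/784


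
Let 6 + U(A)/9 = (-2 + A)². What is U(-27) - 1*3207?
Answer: 4308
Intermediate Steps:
U(A) = -54 + 9*(-2 + A)²
U(-27) - 1*3207 = (-54 + 9*(-2 - 27)²) - 1*3207 = (-54 + 9*(-29)²) - 3207 = (-54 + 9*841) - 3207 = (-54 + 7569) - 3207 = 7515 - 3207 = 4308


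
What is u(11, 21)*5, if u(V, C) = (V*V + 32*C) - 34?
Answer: 3795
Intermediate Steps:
u(V, C) = -34 + V² + 32*C (u(V, C) = (V² + 32*C) - 34 = -34 + V² + 32*C)
u(11, 21)*5 = (-34 + 11² + 32*21)*5 = (-34 + 121 + 672)*5 = 759*5 = 3795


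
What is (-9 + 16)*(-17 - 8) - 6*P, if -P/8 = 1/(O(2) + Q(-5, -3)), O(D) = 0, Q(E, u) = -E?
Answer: -827/5 ≈ -165.40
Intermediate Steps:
P = -8/5 (P = -8/(0 - 1*(-5)) = -8/(0 + 5) = -8/5 ≈ -1.6000)
(-9 + 16)*(-17 - 8) - 6*P = (-9 + 16)*(-17 - 8) - 6*(-8/5) = 7*(-25) + 48/5 = -175 + 48/5 = -827/5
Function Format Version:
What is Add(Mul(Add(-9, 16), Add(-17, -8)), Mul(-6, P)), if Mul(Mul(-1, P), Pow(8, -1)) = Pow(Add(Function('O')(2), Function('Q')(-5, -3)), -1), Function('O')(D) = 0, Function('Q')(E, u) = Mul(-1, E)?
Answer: Rational(-827, 5) ≈ -165.40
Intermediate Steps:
P = Rational(-8, 5) (P = Mul(-8, Pow(Add(0, Mul(-1, -5)), -1)) = Mul(-8, Pow(Add(0, 5), -1)) = Mul(-8, Pow(5, -1)) = Mul(-8, Rational(1, 5)) = Rational(-8, 5) ≈ -1.6000)
Add(Mul(Add(-9, 16), Add(-17, -8)), Mul(-6, P)) = Add(Mul(Add(-9, 16), Add(-17, -8)), Mul(-6, Rational(-8, 5))) = Add(Mul(7, -25), Rational(48, 5)) = Add(-175, Rational(48, 5)) = Rational(-827, 5)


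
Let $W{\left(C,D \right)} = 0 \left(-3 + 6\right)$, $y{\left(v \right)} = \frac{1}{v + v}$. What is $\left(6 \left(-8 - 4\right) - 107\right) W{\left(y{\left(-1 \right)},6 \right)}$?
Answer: $0$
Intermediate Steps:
$y{\left(v \right)} = \frac{1}{2 v}$
$W{\left(C,D \right)} = 0$ ($W{\left(C,D \right)} = 0 \cdot 3 = 0$)
$\left(6 \left(-8 - 4\right) - 107\right) W{\left(y{\left(-1 \right)},6 \right)} = \left(6 \left(-8 - 4\right) - 107\right) 0 = \left(6 \left(-12\right) - 107\right) 0 = \left(-72 - 107\right) 0 = \left(-179\right) 0 = 0$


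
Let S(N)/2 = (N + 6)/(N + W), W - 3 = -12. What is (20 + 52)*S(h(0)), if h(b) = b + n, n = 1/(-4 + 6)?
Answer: -1872/17 ≈ -110.12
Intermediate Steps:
W = -9 (W = 3 - 12 = -9)
n = ½ (n = 1/2 = ½ ≈ 0.50000)
h(b) = ½ + b (h(b) = b + ½ = ½ + b)
S(N) = 2*(6 + N)/(-9 + N) (S(N) = 2*((N + 6)/(N - 9)) = 2*((6 + N)/(-9 + N)) = 2*(6 + N)/(-9 + N))
(20 + 52)*S(h(0)) = (20 + 52)*(2*(6 + (½ + 0))/(-9 + (½ + 0))) = 72*(2*(6 + ½)/(-9 + ½)) = 72*(2*(13/2)/(-17/2)) = 72*(2*(-2/17)*(13/2)) = 72*(-26/17) = -1872/17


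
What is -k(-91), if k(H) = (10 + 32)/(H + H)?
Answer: 3/13 ≈ 0.23077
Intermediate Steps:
k(H) = 21/H (k(H) = 42/((2*H)) = 42*(1/(2*H)) = 21/H)
-k(-91) = -21/(-91) = -21*(-1)/91 = -1*(-3/13) = 3/13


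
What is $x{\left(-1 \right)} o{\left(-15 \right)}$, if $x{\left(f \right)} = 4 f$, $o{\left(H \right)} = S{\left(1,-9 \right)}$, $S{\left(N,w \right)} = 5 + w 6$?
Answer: $196$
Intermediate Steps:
$S{\left(N,w \right)} = 5 + 6 w$
$o{\left(H \right)} = -49$ ($o{\left(H \right)} = 5 + 6 \left(-9\right) = 5 - 54 = -49$)
$x{\left(-1 \right)} o{\left(-15 \right)} = 4 \left(-1\right) \left(-49\right) = \left(-4\right) \left(-49\right) = 196$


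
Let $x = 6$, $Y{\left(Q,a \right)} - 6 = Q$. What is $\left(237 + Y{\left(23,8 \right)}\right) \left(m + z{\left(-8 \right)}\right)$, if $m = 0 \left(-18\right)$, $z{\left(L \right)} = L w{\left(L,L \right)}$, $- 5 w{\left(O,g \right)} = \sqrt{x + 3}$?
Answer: $\frac{6384}{5} \approx 1276.8$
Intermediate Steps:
$Y{\left(Q,a \right)} = 6 + Q$
$w{\left(O,g \right)} = - \frac{3}{5}$ ($w{\left(O,g \right)} = - \frac{\sqrt{6 + 3}}{5} = - \frac{\sqrt{9}}{5} = \left(- \frac{1}{5}\right) 3 = - \frac{3}{5}$)
$z{\left(L \right)} = - \frac{3 L}{5}$ ($z{\left(L \right)} = L \left(- \frac{3}{5}\right) = - \frac{3 L}{5}$)
$m = 0$
$\left(237 + Y{\left(23,8 \right)}\right) \left(m + z{\left(-8 \right)}\right) = \left(237 + \left(6 + 23\right)\right) \left(0 - - \frac{24}{5}\right) = \left(237 + 29\right) \left(0 + \frac{24}{5}\right) = 266 \cdot \frac{24}{5} = \frac{6384}{5}$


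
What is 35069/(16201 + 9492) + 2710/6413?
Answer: 294525527/164769209 ≈ 1.7875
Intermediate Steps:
35069/(16201 + 9492) + 2710/6413 = 35069/25693 + 2710*(1/6413) = 35069*(1/25693) + 2710/6413 = 35069/25693 + 2710/6413 = 294525527/164769209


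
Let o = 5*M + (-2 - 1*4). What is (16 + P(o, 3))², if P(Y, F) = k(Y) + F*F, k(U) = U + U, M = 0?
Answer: 169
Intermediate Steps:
o = -6 (o = 5*0 + (-2 - 1*4) = 0 + (-2 - 4) = 0 - 6 = -6)
k(U) = 2*U
P(Y, F) = F² + 2*Y (P(Y, F) = 2*Y + F*F = 2*Y + F² = F² + 2*Y)
(16 + P(o, 3))² = (16 + (3² + 2*(-6)))² = (16 + (9 - 12))² = (16 - 3)² = 13² = 169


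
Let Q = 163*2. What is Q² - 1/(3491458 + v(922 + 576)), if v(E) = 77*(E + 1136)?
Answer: 392612876175/3694276 ≈ 1.0628e+5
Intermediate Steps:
Q = 326
v(E) = 87472 + 77*E (v(E) = 77*(1136 + E) = 87472 + 77*E)
Q² - 1/(3491458 + v(922 + 576)) = 326² - 1/(3491458 + (87472 + 77*(922 + 576))) = 106276 - 1/(3491458 + (87472 + 77*1498)) = 106276 - 1/(3491458 + (87472 + 115346)) = 106276 - 1/(3491458 + 202818) = 106276 - 1/3694276 = 392612876175/3694276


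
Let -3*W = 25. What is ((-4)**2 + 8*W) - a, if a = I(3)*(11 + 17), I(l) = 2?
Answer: -320/3 ≈ -106.67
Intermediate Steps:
W = -25/3 (W = -1/3*25 = -25/3 ≈ -8.3333)
a = 56 (a = 2*(11 + 17) = 2*28 = 56)
((-4)**2 + 8*W) - a = ((-4)**2 + 8*(-25/3)) - 1*56 = (16 - 200/3) - 56 = -152/3 - 56 = -320/3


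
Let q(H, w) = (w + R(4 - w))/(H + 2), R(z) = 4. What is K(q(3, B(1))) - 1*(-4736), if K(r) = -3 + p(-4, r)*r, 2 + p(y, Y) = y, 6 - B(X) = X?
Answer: 23611/5 ≈ 4722.2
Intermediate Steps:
B(X) = 6 - X
p(y, Y) = -2 + y
q(H, w) = (4 + w)/(2 + H) (q(H, w) = (w + 4)/(H + 2) = (4 + w)/(2 + H))
K(r) = -3 - 6*r (K(r) = -3 + (-2 - 4)*r = -3 - 6*r)
K(q(3, B(1))) - 1*(-4736) = (-3 - 6*(4 + (6 - 1*1))/(2 + 3)) - 1*(-4736) = (-3 - 6*(4 + (6 - 1))/5) + 4736 = (-3 - 6*(4 + 5)/5) + 4736 = (-3 - 6*9/5) + 4736 = (-3 - 54/5) + 4736 = -69/5 + 4736 = 23611/5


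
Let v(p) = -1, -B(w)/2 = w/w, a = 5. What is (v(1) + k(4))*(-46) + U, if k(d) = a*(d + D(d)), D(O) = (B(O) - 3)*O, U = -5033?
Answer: -1307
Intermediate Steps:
B(w) = -2 (B(w) = -2*w/w = -2*1 = -2)
D(O) = -5*O (D(O) = (-2 - 3)*O = -5*O)
k(d) = -20*d (k(d) = 5*(d - 5*d) = 5*(-4*d) = -20*d)
(v(1) + k(4))*(-46) + U = (-1 - 20*4)*(-46) - 5033 = (-1 - 80)*(-46) - 5033 = -81*(-46) - 5033 = 3726 - 5033 = -1307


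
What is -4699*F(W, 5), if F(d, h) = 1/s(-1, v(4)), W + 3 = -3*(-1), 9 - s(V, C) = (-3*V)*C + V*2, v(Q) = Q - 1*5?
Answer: -4699/14 ≈ -335.64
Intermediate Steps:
v(Q) = -5 + Q (v(Q) = Q - 5 = -5 + Q)
s(V, C) = 9 - 2*V + 3*C*V (s(V, C) = 9 - ((-3*V)*C + V*2) = 9 - (-3*C*V + 2*V) = 9 - (2*V - 3*C*V) = 9 + (-2*V + 3*C*V) = 9 - 2*V + 3*C*V)
W = 0 (W = -3 - 3*(-1) = -3 + 3 = 0)
F(d, h) = 1/14 (F(d, h) = 1/(9 - 2*(-1) + 3*(-5 + 4)*(-1)) = 1/(9 + 2 + 3*(-1)*(-1)) = 1/(9 + 2 + 3) = 1/14)
-4699*F(W, 5) = -4699*1/14 = -4699/14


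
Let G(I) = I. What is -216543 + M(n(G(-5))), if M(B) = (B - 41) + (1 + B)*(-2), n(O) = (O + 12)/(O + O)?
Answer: -2165853/10 ≈ -2.1659e+5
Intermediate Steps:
n(O) = (12 + O)/(2*O) (n(O) = (12 + O)/((2*O)) = (12 + O)*(1/(2*O)) = (12 + O)/(2*O))
M(B) = -43 - B (M(B) = (-41 + B) + (-2 - 2*B) = -43 - B)
-216543 + M(n(G(-5))) = -216543 + (-43 - (12 - 5)/(2*(-5))) = -216543 + (-43 - (-1)*7/(2*5)) = -216543 + (-43 - 1*(-7/10)) = -216543 + (-43 + 7/10) = -216543 - 423/10 = -2165853/10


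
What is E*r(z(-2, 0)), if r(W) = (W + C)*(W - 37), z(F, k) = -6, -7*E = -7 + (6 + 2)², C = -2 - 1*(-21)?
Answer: 31863/7 ≈ 4551.9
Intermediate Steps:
C = 19 (C = -2 + 21 = 19)
E = -57/7 (E = -(-7 + (6 + 2)²)/7 = -(-7 + 8²)/7 = -(-7 + 64)/7 = -⅐*57 = -57/7 ≈ -8.1429)
r(W) = (-37 + W)*(19 + W) (r(W) = (W + 19)*(W - 37) = (19 + W)*(-37 + W) = (-37 + W)*(19 + W))
E*r(z(-2, 0)) = -57*(-703 + (-6)² - 18*(-6))/7 = -57*(-703 + 36 + 108)/7 = -57/7*(-559) = 31863/7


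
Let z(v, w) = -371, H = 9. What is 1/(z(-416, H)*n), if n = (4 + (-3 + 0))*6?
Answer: -1/2226 ≈ -0.00044924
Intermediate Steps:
n = 6 (n = (4 - 3)*6 = 1*6 = 6)
1/(z(-416, H)*n) = 1/(-371*6) = 1/(-2226) = -1/2226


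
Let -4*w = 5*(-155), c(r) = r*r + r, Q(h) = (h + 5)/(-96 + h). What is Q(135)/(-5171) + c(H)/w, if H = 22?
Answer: 408069556/156293475 ≈ 2.6109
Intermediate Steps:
Q(h) = (5 + h)/(-96 + h)
c(r) = r + r**2 (c(r) = r**2 + r = r + r**2)
w = 775/4 (w = -5*(-155)/4 = -1/4*(-775) = 775/4 ≈ 193.75)
Q(135)/(-5171) + c(H)/w = ((5 + 135)/(-96 + 135))/(-5171) + (22*(1 + 22))/(775/4) = (140/39)*(-1/5171) + (22*23)*(4/775) = ((1/39)*140)*(-1/5171) + 506*(4/775) = (140/39)*(-1/5171) + 2024/775 = -140/201669 + 2024/775 = 408069556/156293475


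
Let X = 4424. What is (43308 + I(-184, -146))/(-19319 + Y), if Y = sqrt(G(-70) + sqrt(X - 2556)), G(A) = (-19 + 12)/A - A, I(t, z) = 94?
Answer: -43402/(19319 - sqrt(701/10 + 2*sqrt(467))) ≈ -2.2478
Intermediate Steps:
G(A) = -A - 7/A (G(A) = -7/A - A = -A - 7/A)
Y = sqrt(701/10 + 2*sqrt(467)) (Y = sqrt((-1*(-70) - 7/(-70)) + sqrt(4424 - 2556)) = sqrt((70 - 7*(-1/70)) + sqrt(1868)) = sqrt((70 + 1/10) + 2*sqrt(467)) = sqrt(701/10 + 2*sqrt(467)) ≈ 10.645)
(43308 + I(-184, -146))/(-19319 + Y) = (43308 + 94)/(-19319 + sqrt(7010 + 200*sqrt(467))/10) = 43402/(-19319 + sqrt(7010 + 200*sqrt(467))/10)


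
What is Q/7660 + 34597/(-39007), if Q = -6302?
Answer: -255417567/149396810 ≈ -1.7097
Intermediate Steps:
Q/7660 + 34597/(-39007) = -6302/7660 + 34597/(-39007) = -6302*1/7660 + 34597*(-1/39007) = -3151/3830 - 34597/39007 = -255417567/149396810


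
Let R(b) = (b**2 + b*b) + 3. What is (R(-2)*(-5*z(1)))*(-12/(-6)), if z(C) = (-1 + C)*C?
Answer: 0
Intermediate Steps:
z(C) = C*(-1 + C)
R(b) = 3 + 2*b**2 (R(b) = (b**2 + b**2) + 3 = 2*b**2 + 3 = 3 + 2*b**2)
(R(-2)*(-5*z(1)))*(-12/(-6)) = ((3 + 2*(-2)**2)*(-5*(-1 + 1)))*(-12/(-6)) = ((3 + 2*4)*(-5*0))*(-12*(-1/6)) = ((3 + 8)*(-5*0))*2 = (11*0)*2 = 0*2 = 0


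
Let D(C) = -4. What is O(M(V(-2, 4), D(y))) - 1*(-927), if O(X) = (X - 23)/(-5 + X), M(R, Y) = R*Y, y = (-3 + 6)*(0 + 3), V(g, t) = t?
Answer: 6502/7 ≈ 928.86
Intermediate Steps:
y = 9 (y = 3*3 = 9)
O(X) = (-23 + X)/(-5 + X)
O(M(V(-2, 4), D(y))) - 1*(-927) = (-23 + 4*(-4))/(-5 + 4*(-4)) - 1*(-927) = (-23 - 16)/(-5 - 16) + 927 = -39/(-21) + 927 = -1/21*(-39) + 927 = 13/7 + 927 = 6502/7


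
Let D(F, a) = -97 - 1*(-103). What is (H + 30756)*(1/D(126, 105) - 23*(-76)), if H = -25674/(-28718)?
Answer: 1544114503283/28718 ≈ 5.3768e+7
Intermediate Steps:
D(F, a) = 6 (D(F, a) = -97 + 103 = 6)
H = 12837/14359 (H = -25674*(-1/28718) = 12837/14359 ≈ 0.89400)
(H + 30756)*(1/D(126, 105) - 23*(-76)) = (12837/14359 + 30756)*(1/6 - 23*(-76)) = 441638241*(1/6 + 1748)/14359 = (441638241/14359)*(10489/6) = 1544114503283/28718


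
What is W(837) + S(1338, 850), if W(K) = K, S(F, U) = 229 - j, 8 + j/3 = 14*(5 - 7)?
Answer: 1174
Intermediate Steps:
j = -108 (j = -24 + 3*(14*(5 - 7)) = -24 + 3*(14*(-2)) = -24 + 3*(-28) = -24 - 84 = -108)
S(F, U) = 337 (S(F, U) = 229 - 1*(-108) = 229 + 108 = 337)
W(837) + S(1338, 850) = 837 + 337 = 1174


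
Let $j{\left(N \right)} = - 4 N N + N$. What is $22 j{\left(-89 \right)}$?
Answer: $-699006$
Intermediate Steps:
$j{\left(N \right)} = N - 4 N^{2}$ ($j{\left(N \right)} = - 4 N^{2} + N = N - 4 N^{2}$)
$22 j{\left(-89 \right)} = 22 \left(- 89 \left(1 - -356\right)\right) = 22 \left(- 89 \left(1 + 356\right)\right) = 22 \left(\left(-89\right) 357\right) = 22 \left(-31773\right) = -699006$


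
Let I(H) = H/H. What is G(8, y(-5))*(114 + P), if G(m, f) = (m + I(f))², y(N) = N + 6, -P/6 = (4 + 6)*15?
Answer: -63666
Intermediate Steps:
I(H) = 1
P = -900 (P = -6*(4 + 6)*15 = -60*15 = -6*150 = -900)
y(N) = 6 + N
G(m, f) = (1 + m)² (G(m, f) = (m + 1)² = (1 + m)²)
G(8, y(-5))*(114 + P) = (1 + 8)²*(114 - 900) = 9²*(-786) = 81*(-786) = -63666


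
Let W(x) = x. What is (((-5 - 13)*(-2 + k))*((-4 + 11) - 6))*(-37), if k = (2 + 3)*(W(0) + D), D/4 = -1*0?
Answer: -1332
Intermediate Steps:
D = 0 (D = 4*(-1*0) = 4*0 = 0)
k = 0 (k = (2 + 3)*(0 + 0) = 5*0 = 0)
(((-5 - 13)*(-2 + k))*((-4 + 11) - 6))*(-37) = (((-5 - 13)*(-2 + 0))*((-4 + 11) - 6))*(-37) = ((-18*(-2))*(7 - 6))*(-37) = (36*1)*(-37) = 36*(-37) = -1332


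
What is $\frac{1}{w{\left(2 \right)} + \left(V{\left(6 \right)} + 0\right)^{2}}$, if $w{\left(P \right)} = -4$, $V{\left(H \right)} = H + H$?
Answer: $\frac{1}{140} \approx 0.0071429$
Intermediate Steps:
$V{\left(H \right)} = 2 H$
$\frac{1}{w{\left(2 \right)} + \left(V{\left(6 \right)} + 0\right)^{2}} = \frac{1}{-4 + \left(2 \cdot 6 + 0\right)^{2}} = \frac{1}{-4 + \left(12 + 0\right)^{2}} = \frac{1}{-4 + 12^{2}} = \frac{1}{-4 + 144} = \frac{1}{140}$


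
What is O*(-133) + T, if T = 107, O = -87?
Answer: 11678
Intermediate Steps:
O*(-133) + T = -87*(-133) + 107 = 11571 + 107 = 11678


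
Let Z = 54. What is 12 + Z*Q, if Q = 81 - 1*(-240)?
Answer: 17346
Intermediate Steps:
Q = 321 (Q = 81 + 240 = 321)
12 + Z*Q = 12 + 54*321 = 12 + 17334 = 17346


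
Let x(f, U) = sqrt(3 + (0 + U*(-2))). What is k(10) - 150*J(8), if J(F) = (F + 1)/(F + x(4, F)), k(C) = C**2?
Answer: -3100/77 + 1350*I*sqrt(13)/77 ≈ -40.26 + 63.214*I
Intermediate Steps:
x(f, U) = sqrt(3 - 2*U) (x(f, U) = sqrt(3 + (0 - 2*U)) = sqrt(3 - 2*U))
J(F) = (1 + F)/(F + sqrt(3 - 2*F)) (J(F) = (F + 1)/(F + sqrt(3 - 2*F)) = (1 + F)/(F + sqrt(3 - 2*F)))
k(10) - 150*J(8) = 10**2 - 150*(1 + 8)/(8 + sqrt(3 - 2*8)) = 100 - 150*9/(8 + sqrt(3 - 16)) = 100 - 150*9/(8 + sqrt(-13)) = 100 - 150*9/(8 + I*sqrt(13)) = 100 - 1350/(8 + I*sqrt(13))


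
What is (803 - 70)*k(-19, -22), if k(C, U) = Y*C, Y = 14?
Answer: -194978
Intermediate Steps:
k(C, U) = 14*C
(803 - 70)*k(-19, -22) = (803 - 70)*(14*(-19)) = 733*(-266) = -194978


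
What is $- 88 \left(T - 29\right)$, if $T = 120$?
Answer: $-8008$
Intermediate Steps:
$- 88 \left(T - 29\right) = - 88 \left(120 - 29\right) = \left(-88\right) 91 = -8008$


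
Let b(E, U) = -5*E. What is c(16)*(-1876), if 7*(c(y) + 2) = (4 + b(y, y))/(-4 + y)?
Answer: 16348/3 ≈ 5449.3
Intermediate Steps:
c(y) = -2 + (4 - 5*y)/(7*(-4 + y)) (c(y) = -2 + ((4 - 5*y)/(-4 + y))/7 = -2 + (4 - 5*y)/(7*(-4 + y)))
c(16)*(-1876) = ((60 - 19*16)/(7*(-4 + 16)))*(-1876) = ((1/7)*(60 - 304)/12)*(-1876) = ((1/7)*(1/12)*(-244))*(-1876) = -61/21*(-1876) = 16348/3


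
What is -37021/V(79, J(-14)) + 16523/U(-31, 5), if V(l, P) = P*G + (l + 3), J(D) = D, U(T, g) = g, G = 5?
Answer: 13171/60 ≈ 219.52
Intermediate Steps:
V(l, P) = 3 + l + 5*P (V(l, P) = P*5 + (l + 3) = 5*P + (3 + l) = 3 + l + 5*P)
-37021/V(79, J(-14)) + 16523/U(-31, 5) = -37021/(3 + 79 + 5*(-14)) + 16523/5 = -37021/(3 + 79 - 70) + 16523*(⅕) = -37021/12 + 16523/5 = 13171/60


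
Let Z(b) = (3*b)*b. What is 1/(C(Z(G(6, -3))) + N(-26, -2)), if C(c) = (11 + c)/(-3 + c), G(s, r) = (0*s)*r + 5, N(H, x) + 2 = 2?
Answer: 36/43 ≈ 0.83721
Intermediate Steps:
N(H, x) = 0 (N(H, x) = -2 + 2 = 0)
G(s, r) = 5 (G(s, r) = 0*r + 5 = 0 + 5 = 5)
Z(b) = 3*b²
C(c) = (11 + c)/(-3 + c)
1/(C(Z(G(6, -3))) + N(-26, -2)) = 1/((11 + 3*5²)/(-3 + 3*5²) + 0) = 1/((11 + 3*25)/(-3 + 3*25) + 0) = 1/((11 + 75)/(-3 + 75) + 0) = 1/(86/72 + 0) = 1/((1/72)*86 + 0) = 1/(43/36 + 0) = 1/(43/36) = 36/43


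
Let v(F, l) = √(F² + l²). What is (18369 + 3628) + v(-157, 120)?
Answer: 21997 + √39049 ≈ 22195.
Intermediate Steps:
(18369 + 3628) + v(-157, 120) = (18369 + 3628) + √((-157)² + 120²) = 21997 + √(24649 + 14400) = 21997 + √39049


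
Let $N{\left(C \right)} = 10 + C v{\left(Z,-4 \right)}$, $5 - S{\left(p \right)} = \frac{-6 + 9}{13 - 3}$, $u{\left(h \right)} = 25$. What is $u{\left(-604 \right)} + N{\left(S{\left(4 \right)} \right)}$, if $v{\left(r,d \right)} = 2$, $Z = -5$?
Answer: $\frac{222}{5} \approx 44.4$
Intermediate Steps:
$S{\left(p \right)} = \frac{47}{10}$ ($S{\left(p \right)} = 5 - \frac{-6 + 9}{13 - 3} = 5 - \frac{3}{10} = \frac{47}{10}$)
$N{\left(C \right)} = 10 + 2 C$ ($N{\left(C \right)} = 10 + C 2 = 10 + 2 C$)
$u{\left(-604 \right)} + N{\left(S{\left(4 \right)} \right)} = 25 + \left(10 + 2 \cdot \frac{47}{10}\right) = 25 + \left(10 + \frac{47}{5}\right) = 25 + \frac{97}{5} = \frac{222}{5}$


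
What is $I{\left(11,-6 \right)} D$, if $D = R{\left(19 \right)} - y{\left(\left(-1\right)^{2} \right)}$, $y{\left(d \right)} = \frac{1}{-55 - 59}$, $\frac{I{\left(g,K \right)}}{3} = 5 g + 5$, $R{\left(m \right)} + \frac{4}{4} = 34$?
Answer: $\frac{112890}{19} \approx 5941.6$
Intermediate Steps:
$R{\left(m \right)} = 33$ ($R{\left(m \right)} = -1 + 34 = 33$)
$I{\left(g,K \right)} = 15 + 15 g$ ($I{\left(g,K \right)} = 3 \left(5 g + 5\right) = 3 \left(5 + 5 g\right) = 15 + 15 g$)
$y{\left(d \right)} = - \frac{1}{114}$ ($y{\left(d \right)} = \frac{1}{-114} = - \frac{1}{114}$)
$D = \frac{3763}{114}$ ($D = 33 - - \frac{1}{114} = 33 + \frac{1}{114} = \frac{3763}{114} \approx 33.009$)
$I{\left(11,-6 \right)} D = \left(15 + 15 \cdot 11\right) \frac{3763}{114} = \left(15 + 165\right) \frac{3763}{114} = 180 \cdot \frac{3763}{114} = \frac{112890}{19}$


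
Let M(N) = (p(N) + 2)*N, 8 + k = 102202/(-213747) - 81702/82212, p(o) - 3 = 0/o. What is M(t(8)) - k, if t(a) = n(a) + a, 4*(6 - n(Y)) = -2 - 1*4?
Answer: 7491766585/86140041 ≈ 86.972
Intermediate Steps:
n(Y) = 15/2 (n(Y) = 6 - (-2 - 1*4)/4 = 6 - (-2 - 4)/4 = 6 - 1/4*(-6) = 6 + 3/2 = 15/2)
t(a) = 15/2 + a
p(o) = 3 (p(o) = 3 + 0/o = 3 + 0 = 3)
k = -1631826815/172280082 (k = -8 + (102202/(-213747) - 81702/82212) = -8 + (102202*(-1/213747) - 81702*1/82212) = -8 + (-102202/213747 - 801/806) = -8 - 253586159/172280082 = -1631826815/172280082 ≈ -9.4719)
M(N) = 5*N (M(N) = (3 + 2)*N = 5*N)
M(t(8)) - k = 5*(15/2 + 8) - 1*(-1631826815/172280082) = 5*(31/2) + 1631826815/172280082 = 155/2 + 1631826815/172280082 = 7491766585/86140041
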